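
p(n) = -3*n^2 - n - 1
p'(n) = -6*n - 1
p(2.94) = -29.87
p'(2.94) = -18.64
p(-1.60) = -7.08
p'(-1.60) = 8.60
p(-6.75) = -130.94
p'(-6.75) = 39.50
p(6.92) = -151.58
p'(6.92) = -42.52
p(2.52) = -22.57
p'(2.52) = -16.12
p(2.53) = -22.73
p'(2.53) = -16.18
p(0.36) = -1.75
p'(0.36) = -3.16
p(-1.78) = -8.73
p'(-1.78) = 9.68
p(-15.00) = -661.00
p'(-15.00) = 89.00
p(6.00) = -115.00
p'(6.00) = -37.00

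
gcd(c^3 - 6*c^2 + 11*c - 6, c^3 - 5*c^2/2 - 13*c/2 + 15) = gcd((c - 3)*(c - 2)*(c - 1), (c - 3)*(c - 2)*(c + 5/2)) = c^2 - 5*c + 6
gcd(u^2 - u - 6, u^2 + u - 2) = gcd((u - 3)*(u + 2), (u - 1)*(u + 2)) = u + 2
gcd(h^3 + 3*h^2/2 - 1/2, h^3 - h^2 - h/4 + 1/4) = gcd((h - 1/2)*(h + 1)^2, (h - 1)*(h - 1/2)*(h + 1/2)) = h - 1/2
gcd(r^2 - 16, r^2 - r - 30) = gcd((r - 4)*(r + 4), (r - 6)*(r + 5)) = 1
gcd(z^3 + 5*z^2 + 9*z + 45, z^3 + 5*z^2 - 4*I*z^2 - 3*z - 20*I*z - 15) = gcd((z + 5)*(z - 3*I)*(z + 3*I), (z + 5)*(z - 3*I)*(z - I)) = z^2 + z*(5 - 3*I) - 15*I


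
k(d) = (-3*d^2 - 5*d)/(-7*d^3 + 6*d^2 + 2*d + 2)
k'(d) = (-6*d - 5)/(-7*d^3 + 6*d^2 + 2*d + 2) + (-3*d^2 - 5*d)*(21*d^2 - 12*d - 2)/(-7*d^3 + 6*d^2 + 2*d + 2)^2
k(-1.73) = -0.01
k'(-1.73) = 0.09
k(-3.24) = -0.05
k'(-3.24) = 0.00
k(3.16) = 0.30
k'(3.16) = -0.18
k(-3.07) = -0.05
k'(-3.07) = 0.01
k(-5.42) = -0.05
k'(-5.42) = -0.00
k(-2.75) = -0.05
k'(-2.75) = 0.01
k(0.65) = -1.15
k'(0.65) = -2.00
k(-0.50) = 0.52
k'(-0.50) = 0.83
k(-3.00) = -0.05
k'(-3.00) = 0.01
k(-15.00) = -0.02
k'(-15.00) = 0.00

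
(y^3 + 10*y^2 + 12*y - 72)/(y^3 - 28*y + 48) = (y + 6)/(y - 4)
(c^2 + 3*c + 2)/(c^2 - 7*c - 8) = (c + 2)/(c - 8)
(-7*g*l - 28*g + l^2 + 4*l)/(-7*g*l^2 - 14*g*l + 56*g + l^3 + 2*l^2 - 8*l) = 1/(l - 2)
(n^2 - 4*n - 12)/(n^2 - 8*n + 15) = (n^2 - 4*n - 12)/(n^2 - 8*n + 15)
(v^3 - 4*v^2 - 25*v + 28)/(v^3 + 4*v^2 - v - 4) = (v - 7)/(v + 1)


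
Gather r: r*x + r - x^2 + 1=r*(x + 1) - x^2 + 1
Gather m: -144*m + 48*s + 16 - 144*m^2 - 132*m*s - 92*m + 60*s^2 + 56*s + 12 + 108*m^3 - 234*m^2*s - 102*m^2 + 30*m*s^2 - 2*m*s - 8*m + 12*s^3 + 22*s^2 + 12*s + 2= 108*m^3 + m^2*(-234*s - 246) + m*(30*s^2 - 134*s - 244) + 12*s^3 + 82*s^2 + 116*s + 30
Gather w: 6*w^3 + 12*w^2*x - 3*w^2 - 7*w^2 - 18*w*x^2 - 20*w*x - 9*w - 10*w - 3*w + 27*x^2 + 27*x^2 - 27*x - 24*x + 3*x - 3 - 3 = 6*w^3 + w^2*(12*x - 10) + w*(-18*x^2 - 20*x - 22) + 54*x^2 - 48*x - 6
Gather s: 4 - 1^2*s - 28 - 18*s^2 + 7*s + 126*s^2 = 108*s^2 + 6*s - 24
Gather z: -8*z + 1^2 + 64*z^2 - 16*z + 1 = 64*z^2 - 24*z + 2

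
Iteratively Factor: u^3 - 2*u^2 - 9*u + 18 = (u - 3)*(u^2 + u - 6) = (u - 3)*(u - 2)*(u + 3)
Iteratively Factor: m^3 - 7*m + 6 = (m - 1)*(m^2 + m - 6) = (m - 2)*(m - 1)*(m + 3)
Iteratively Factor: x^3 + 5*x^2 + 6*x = (x + 2)*(x^2 + 3*x) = (x + 2)*(x + 3)*(x)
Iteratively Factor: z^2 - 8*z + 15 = (z - 3)*(z - 5)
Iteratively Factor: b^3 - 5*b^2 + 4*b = (b)*(b^2 - 5*b + 4) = b*(b - 4)*(b - 1)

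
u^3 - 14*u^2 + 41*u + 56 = (u - 8)*(u - 7)*(u + 1)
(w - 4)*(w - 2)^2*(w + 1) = w^4 - 7*w^3 + 12*w^2 + 4*w - 16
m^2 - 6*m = m*(m - 6)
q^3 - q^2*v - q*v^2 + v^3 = (-q + v)^2*(q + v)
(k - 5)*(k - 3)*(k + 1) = k^3 - 7*k^2 + 7*k + 15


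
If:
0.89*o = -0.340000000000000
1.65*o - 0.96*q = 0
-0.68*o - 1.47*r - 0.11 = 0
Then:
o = -0.38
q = -0.66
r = 0.10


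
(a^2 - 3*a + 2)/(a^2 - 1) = (a - 2)/(a + 1)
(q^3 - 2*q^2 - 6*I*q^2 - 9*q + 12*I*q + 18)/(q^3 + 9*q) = (q^2 - q*(2 + 3*I) + 6*I)/(q*(q + 3*I))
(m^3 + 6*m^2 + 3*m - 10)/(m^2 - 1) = (m^2 + 7*m + 10)/(m + 1)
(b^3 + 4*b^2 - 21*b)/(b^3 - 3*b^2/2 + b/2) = 2*(b^2 + 4*b - 21)/(2*b^2 - 3*b + 1)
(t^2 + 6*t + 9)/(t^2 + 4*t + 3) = (t + 3)/(t + 1)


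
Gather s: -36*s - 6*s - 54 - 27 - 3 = -42*s - 84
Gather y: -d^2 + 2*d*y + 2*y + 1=-d^2 + y*(2*d + 2) + 1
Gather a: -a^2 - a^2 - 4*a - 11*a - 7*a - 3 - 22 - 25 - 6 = -2*a^2 - 22*a - 56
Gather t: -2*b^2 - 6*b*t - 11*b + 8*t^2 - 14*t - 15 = -2*b^2 - 11*b + 8*t^2 + t*(-6*b - 14) - 15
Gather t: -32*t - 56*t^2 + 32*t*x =-56*t^2 + t*(32*x - 32)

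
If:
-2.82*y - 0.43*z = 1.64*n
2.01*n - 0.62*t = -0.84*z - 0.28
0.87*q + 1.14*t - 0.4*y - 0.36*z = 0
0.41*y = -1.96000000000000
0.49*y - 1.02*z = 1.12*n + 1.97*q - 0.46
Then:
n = -61.29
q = -103.38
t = 160.93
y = -4.78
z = 265.11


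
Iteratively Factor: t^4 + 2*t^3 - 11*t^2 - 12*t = (t + 1)*(t^3 + t^2 - 12*t) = (t + 1)*(t + 4)*(t^2 - 3*t) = t*(t + 1)*(t + 4)*(t - 3)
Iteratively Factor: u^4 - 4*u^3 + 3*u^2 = (u - 3)*(u^3 - u^2) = (u - 3)*(u - 1)*(u^2) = u*(u - 3)*(u - 1)*(u)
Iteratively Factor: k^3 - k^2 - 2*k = (k)*(k^2 - k - 2) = k*(k + 1)*(k - 2)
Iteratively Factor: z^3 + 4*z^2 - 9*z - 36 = (z - 3)*(z^2 + 7*z + 12) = (z - 3)*(z + 3)*(z + 4)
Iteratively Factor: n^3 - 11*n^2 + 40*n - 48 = (n - 4)*(n^2 - 7*n + 12) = (n - 4)*(n - 3)*(n - 4)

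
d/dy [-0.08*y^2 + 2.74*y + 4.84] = 2.74 - 0.16*y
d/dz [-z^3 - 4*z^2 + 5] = z*(-3*z - 8)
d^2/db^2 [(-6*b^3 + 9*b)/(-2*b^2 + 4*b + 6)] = 3*(11*b^3 + 36*b^2 + 27*b + 18)/(b^6 - 6*b^5 + 3*b^4 + 28*b^3 - 9*b^2 - 54*b - 27)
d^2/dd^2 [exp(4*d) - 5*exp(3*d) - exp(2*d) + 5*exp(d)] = (16*exp(3*d) - 45*exp(2*d) - 4*exp(d) + 5)*exp(d)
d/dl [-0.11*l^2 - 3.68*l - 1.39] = -0.22*l - 3.68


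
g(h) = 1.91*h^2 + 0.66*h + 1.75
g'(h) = 3.82*h + 0.66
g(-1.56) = 5.37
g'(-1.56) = -5.30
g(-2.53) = 12.31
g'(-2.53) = -9.00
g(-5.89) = 64.12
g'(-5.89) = -21.84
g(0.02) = 1.76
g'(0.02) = 0.74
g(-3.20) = 19.20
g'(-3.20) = -11.56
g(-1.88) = 7.26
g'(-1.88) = -6.52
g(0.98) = 4.23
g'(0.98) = 4.40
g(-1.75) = 6.44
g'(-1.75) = -6.02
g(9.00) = 162.40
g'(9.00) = 35.04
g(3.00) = 20.92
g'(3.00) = 12.12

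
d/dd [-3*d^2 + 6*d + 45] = 6 - 6*d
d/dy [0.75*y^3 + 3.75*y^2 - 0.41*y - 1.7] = 2.25*y^2 + 7.5*y - 0.41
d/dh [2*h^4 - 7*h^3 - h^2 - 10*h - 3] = 8*h^3 - 21*h^2 - 2*h - 10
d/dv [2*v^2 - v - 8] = 4*v - 1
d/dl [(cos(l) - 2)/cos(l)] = -2*sin(l)/cos(l)^2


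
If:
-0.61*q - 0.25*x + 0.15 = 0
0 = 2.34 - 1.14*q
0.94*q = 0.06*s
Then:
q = 2.05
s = 32.16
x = -4.41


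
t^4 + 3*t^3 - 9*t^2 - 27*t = t*(t - 3)*(t + 3)^2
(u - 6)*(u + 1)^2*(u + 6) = u^4 + 2*u^3 - 35*u^2 - 72*u - 36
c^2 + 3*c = c*(c + 3)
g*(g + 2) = g^2 + 2*g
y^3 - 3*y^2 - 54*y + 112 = (y - 8)*(y - 2)*(y + 7)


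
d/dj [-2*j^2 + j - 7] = 1 - 4*j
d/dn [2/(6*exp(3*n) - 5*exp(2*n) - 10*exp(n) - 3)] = (-36*exp(2*n) + 20*exp(n) + 20)*exp(n)/(-6*exp(3*n) + 5*exp(2*n) + 10*exp(n) + 3)^2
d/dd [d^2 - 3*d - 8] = 2*d - 3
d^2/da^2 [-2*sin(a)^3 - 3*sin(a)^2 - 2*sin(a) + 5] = 18*sin(a)^3 + 12*sin(a)^2 - 10*sin(a) - 6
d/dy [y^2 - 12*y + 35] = 2*y - 12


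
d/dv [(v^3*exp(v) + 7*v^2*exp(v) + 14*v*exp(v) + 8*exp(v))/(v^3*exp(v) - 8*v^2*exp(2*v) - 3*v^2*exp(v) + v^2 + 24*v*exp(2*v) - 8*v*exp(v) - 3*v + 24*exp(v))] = (-(v^3 + 7*v^2 + 14*v + 8)*(v^3*exp(v) - 16*v^2*exp(2*v) + 32*v*exp(2*v) - 14*v*exp(v) + 2*v + 24*exp(2*v) + 16*exp(v) - 3) + (v^3 + 10*v^2 + 28*v + 22)*(v^3*exp(v) - 8*v^2*exp(2*v) - 3*v^2*exp(v) + v^2 + 24*v*exp(2*v) - 8*v*exp(v) - 3*v + 24*exp(v)))*exp(v)/(v^3*exp(v) - 8*v^2*exp(2*v) - 3*v^2*exp(v) + v^2 + 24*v*exp(2*v) - 8*v*exp(v) - 3*v + 24*exp(v))^2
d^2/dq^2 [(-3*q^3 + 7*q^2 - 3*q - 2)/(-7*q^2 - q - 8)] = 2*(31*q^3 + 1542*q^2 + 114*q - 582)/(343*q^6 + 147*q^5 + 1197*q^4 + 337*q^3 + 1368*q^2 + 192*q + 512)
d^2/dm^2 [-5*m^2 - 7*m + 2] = -10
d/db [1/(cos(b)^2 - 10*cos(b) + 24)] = 2*(cos(b) - 5)*sin(b)/(cos(b)^2 - 10*cos(b) + 24)^2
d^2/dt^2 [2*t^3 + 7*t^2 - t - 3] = 12*t + 14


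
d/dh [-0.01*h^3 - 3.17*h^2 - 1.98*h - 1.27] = -0.03*h^2 - 6.34*h - 1.98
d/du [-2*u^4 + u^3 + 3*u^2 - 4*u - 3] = -8*u^3 + 3*u^2 + 6*u - 4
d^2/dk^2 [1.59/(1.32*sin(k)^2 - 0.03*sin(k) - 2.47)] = (11.081664*sin(k)^4 - 0.188892*sin(k)^3 + 4.115079*sin(k)^2 + 0.259965*sin(k) - 10.370934)/(-1.32*sin(k)^2 + 0.03*sin(k) + 2.47)^3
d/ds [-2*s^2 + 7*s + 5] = 7 - 4*s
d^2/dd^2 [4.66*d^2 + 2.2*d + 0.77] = 9.32000000000000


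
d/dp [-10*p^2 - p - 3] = -20*p - 1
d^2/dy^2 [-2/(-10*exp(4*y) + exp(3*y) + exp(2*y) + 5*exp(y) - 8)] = 2*((-160*exp(3*y) + 9*exp(2*y) + 4*exp(y) + 5)*(-10*exp(4*y) + exp(3*y) + exp(2*y) + 5*exp(y) - 8) - 2*(-40*exp(3*y) + 3*exp(2*y) + 2*exp(y) + 5)^2*exp(y))*exp(y)/(-10*exp(4*y) + exp(3*y) + exp(2*y) + 5*exp(y) - 8)^3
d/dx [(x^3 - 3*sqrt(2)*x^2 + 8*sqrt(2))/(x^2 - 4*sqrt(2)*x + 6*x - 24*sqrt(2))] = (3*x*(x - 2*sqrt(2))*(x^2 - 4*sqrt(2)*x + 6*x - 24*sqrt(2)) - 2*(x - 2*sqrt(2) + 3)*(x^3 - 3*sqrt(2)*x^2 + 8*sqrt(2)))/(x^2 - 4*sqrt(2)*x + 6*x - 24*sqrt(2))^2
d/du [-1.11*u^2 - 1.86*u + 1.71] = -2.22*u - 1.86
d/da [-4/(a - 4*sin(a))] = 4*(1 - 4*cos(a))/(a - 4*sin(a))^2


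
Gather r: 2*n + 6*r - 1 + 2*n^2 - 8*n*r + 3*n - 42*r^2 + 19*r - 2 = 2*n^2 + 5*n - 42*r^2 + r*(25 - 8*n) - 3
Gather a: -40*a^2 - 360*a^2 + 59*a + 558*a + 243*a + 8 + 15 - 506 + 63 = -400*a^2 + 860*a - 420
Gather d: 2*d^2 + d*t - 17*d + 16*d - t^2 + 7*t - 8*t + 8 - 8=2*d^2 + d*(t - 1) - t^2 - t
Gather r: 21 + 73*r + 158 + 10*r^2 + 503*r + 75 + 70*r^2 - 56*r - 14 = 80*r^2 + 520*r + 240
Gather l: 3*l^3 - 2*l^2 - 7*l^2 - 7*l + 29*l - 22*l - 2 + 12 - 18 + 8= 3*l^3 - 9*l^2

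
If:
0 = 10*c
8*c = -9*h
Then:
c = 0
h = 0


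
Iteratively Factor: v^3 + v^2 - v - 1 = (v + 1)*(v^2 - 1) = (v - 1)*(v + 1)*(v + 1)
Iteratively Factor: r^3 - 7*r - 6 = (r - 3)*(r^2 + 3*r + 2) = (r - 3)*(r + 2)*(r + 1)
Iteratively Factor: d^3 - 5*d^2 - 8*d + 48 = (d - 4)*(d^2 - d - 12) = (d - 4)*(d + 3)*(d - 4)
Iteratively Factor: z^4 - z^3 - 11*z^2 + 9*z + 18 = (z - 3)*(z^3 + 2*z^2 - 5*z - 6) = (z - 3)*(z + 3)*(z^2 - z - 2) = (z - 3)*(z + 1)*(z + 3)*(z - 2)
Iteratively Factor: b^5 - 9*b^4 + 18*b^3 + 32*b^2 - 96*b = (b - 4)*(b^4 - 5*b^3 - 2*b^2 + 24*b) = (b - 4)*(b - 3)*(b^3 - 2*b^2 - 8*b) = b*(b - 4)*(b - 3)*(b^2 - 2*b - 8) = b*(b - 4)^2*(b - 3)*(b + 2)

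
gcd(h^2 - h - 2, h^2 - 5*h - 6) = h + 1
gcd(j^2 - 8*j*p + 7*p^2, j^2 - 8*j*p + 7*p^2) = j^2 - 8*j*p + 7*p^2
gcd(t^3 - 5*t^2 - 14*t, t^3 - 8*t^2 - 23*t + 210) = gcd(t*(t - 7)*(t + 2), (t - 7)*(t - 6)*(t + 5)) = t - 7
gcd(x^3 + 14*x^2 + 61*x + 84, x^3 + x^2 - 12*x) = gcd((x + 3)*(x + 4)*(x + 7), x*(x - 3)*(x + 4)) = x + 4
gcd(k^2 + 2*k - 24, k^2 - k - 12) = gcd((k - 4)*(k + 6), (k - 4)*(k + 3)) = k - 4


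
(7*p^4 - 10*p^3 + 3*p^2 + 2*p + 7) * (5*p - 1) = 35*p^5 - 57*p^4 + 25*p^3 + 7*p^2 + 33*p - 7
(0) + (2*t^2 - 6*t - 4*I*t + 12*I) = 2*t^2 - 6*t - 4*I*t + 12*I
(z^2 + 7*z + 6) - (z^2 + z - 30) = 6*z + 36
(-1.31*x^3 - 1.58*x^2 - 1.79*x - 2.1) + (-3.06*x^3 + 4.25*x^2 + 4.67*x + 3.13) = -4.37*x^3 + 2.67*x^2 + 2.88*x + 1.03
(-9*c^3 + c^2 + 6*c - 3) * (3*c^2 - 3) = -27*c^5 + 3*c^4 + 45*c^3 - 12*c^2 - 18*c + 9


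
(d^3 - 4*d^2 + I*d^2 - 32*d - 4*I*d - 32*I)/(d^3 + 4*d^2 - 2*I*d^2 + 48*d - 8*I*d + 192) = (d^2 + d*(-8 + I) - 8*I)/(d^2 - 2*I*d + 48)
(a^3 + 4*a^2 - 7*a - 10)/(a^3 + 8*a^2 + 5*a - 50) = (a + 1)/(a + 5)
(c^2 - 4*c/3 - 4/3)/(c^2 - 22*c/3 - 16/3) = (c - 2)/(c - 8)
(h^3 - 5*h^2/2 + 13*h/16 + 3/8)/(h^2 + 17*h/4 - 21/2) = (16*h^3 - 40*h^2 + 13*h + 6)/(4*(4*h^2 + 17*h - 42))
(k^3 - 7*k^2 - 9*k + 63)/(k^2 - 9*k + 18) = (k^2 - 4*k - 21)/(k - 6)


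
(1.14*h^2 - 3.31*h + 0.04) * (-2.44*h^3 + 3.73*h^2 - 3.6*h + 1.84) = -2.7816*h^5 + 12.3286*h^4 - 16.5479*h^3 + 14.1628*h^2 - 6.2344*h + 0.0736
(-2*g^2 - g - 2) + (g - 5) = -2*g^2 - 7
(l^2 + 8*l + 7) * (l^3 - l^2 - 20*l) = l^5 + 7*l^4 - 21*l^3 - 167*l^2 - 140*l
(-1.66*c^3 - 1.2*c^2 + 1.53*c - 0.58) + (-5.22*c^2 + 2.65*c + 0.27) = -1.66*c^3 - 6.42*c^2 + 4.18*c - 0.31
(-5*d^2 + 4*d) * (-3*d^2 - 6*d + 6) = 15*d^4 + 18*d^3 - 54*d^2 + 24*d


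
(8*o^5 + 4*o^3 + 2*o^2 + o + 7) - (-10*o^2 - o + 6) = 8*o^5 + 4*o^3 + 12*o^2 + 2*o + 1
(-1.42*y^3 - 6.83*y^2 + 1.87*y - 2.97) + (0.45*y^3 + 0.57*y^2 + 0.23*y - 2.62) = -0.97*y^3 - 6.26*y^2 + 2.1*y - 5.59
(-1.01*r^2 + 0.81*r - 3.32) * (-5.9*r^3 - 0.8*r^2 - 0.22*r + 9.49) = 5.959*r^5 - 3.971*r^4 + 19.1622*r^3 - 7.1071*r^2 + 8.4173*r - 31.5068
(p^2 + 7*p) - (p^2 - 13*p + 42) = 20*p - 42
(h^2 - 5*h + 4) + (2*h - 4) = h^2 - 3*h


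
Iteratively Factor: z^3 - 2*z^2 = (z)*(z^2 - 2*z) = z^2*(z - 2)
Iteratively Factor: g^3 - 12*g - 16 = (g + 2)*(g^2 - 2*g - 8) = (g - 4)*(g + 2)*(g + 2)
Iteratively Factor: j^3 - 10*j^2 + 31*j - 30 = (j - 5)*(j^2 - 5*j + 6) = (j - 5)*(j - 2)*(j - 3)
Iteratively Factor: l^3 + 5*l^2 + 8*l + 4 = (l + 1)*(l^2 + 4*l + 4) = (l + 1)*(l + 2)*(l + 2)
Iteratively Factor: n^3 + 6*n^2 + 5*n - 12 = (n - 1)*(n^2 + 7*n + 12) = (n - 1)*(n + 4)*(n + 3)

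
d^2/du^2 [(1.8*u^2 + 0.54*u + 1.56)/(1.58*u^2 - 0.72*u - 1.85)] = (6.791472*u^3 + 54.934704*u^2 - 1.177416*u + 21.619608)/(3.944312*u^6 - 5.392224*u^5 - 11.397804*u^4 + 12.254112*u^3 + 13.34553*u^2 - 7.3926*u - 6.331625)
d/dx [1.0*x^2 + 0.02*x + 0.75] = 2.0*x + 0.02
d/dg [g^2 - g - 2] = 2*g - 1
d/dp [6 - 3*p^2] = -6*p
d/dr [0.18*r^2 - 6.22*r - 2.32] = 0.36*r - 6.22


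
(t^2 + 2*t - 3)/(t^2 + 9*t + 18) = (t - 1)/(t + 6)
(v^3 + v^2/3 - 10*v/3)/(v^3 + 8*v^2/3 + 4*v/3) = (3*v - 5)/(3*v + 2)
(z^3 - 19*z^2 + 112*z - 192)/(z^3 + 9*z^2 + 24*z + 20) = (z^3 - 19*z^2 + 112*z - 192)/(z^3 + 9*z^2 + 24*z + 20)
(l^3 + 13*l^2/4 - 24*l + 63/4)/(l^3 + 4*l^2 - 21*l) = (l - 3/4)/l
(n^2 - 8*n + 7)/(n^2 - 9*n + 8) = (n - 7)/(n - 8)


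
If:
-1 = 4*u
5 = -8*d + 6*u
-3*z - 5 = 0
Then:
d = -13/16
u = -1/4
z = -5/3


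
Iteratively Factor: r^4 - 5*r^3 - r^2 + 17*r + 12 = (r - 3)*(r^3 - 2*r^2 - 7*r - 4) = (r - 3)*(r + 1)*(r^2 - 3*r - 4) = (r - 3)*(r + 1)^2*(r - 4)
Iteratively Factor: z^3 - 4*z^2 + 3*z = (z - 3)*(z^2 - z) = (z - 3)*(z - 1)*(z)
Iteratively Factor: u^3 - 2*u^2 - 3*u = (u)*(u^2 - 2*u - 3) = u*(u + 1)*(u - 3)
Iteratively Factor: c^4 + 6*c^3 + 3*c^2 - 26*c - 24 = (c + 1)*(c^3 + 5*c^2 - 2*c - 24) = (c + 1)*(c + 4)*(c^2 + c - 6) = (c - 2)*(c + 1)*(c + 4)*(c + 3)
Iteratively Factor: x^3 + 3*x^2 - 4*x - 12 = (x + 2)*(x^2 + x - 6) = (x - 2)*(x + 2)*(x + 3)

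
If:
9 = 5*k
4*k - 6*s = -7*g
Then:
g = 6*s/7 - 36/35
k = 9/5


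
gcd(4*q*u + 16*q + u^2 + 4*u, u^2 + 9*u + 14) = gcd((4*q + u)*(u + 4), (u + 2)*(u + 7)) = 1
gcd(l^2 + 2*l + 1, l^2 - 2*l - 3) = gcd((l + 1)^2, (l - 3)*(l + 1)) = l + 1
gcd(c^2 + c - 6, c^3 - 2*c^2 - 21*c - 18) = c + 3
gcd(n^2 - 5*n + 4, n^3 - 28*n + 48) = n - 4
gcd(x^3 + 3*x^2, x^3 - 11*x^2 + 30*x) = x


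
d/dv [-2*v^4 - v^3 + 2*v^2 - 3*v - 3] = -8*v^3 - 3*v^2 + 4*v - 3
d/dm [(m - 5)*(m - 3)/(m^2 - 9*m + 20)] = -1/(m^2 - 8*m + 16)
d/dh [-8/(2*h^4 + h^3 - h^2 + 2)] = 8*h*(8*h^2 + 3*h - 2)/(2*h^4 + h^3 - h^2 + 2)^2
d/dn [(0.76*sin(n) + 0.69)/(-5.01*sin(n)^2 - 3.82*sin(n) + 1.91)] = (3.8076*sin(n)^2 + 6.9138*sin(n) + 4.0874)*cos(n)/(25.1001*sin(n)^4 + 38.2764*sin(n)^3 - 4.5458*sin(n)^2 - 14.5924*sin(n) + 3.6481)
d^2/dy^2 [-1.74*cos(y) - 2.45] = 1.74*cos(y)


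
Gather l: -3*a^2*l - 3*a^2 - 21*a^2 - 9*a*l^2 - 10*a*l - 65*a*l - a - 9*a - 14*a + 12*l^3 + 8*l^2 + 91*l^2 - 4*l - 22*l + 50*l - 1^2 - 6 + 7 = -24*a^2 - 24*a + 12*l^3 + l^2*(99 - 9*a) + l*(-3*a^2 - 75*a + 24)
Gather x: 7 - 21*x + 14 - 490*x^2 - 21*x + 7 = -490*x^2 - 42*x + 28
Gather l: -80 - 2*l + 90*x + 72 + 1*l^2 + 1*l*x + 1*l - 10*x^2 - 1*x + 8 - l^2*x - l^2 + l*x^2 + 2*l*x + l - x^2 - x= -l^2*x + l*(x^2 + 3*x) - 11*x^2 + 88*x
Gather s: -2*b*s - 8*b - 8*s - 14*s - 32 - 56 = -8*b + s*(-2*b - 22) - 88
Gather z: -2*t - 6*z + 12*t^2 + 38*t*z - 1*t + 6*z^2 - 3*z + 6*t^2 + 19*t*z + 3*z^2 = 18*t^2 - 3*t + 9*z^2 + z*(57*t - 9)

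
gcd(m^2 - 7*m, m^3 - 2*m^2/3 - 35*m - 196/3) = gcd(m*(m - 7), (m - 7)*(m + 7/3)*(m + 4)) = m - 7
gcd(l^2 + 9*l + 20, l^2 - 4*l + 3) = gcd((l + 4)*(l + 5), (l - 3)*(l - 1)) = 1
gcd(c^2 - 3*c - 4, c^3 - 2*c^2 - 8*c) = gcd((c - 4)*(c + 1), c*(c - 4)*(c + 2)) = c - 4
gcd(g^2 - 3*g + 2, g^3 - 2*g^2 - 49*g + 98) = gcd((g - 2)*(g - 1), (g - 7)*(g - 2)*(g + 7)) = g - 2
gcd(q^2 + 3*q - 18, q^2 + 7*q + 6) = q + 6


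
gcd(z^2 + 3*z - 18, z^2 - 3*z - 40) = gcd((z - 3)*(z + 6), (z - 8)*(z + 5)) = 1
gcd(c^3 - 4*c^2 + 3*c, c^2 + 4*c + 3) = 1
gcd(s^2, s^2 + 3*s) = s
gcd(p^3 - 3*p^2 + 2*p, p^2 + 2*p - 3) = p - 1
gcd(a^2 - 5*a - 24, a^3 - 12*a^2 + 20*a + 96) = a - 8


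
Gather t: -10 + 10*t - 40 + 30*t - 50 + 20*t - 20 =60*t - 120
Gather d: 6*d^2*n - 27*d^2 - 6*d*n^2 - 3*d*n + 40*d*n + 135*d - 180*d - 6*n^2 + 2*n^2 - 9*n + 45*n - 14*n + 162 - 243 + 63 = d^2*(6*n - 27) + d*(-6*n^2 + 37*n - 45) - 4*n^2 + 22*n - 18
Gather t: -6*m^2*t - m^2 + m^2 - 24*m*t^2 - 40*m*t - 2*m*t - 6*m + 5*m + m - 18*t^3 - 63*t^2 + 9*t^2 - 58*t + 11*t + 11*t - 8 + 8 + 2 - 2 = -18*t^3 + t^2*(-24*m - 54) + t*(-6*m^2 - 42*m - 36)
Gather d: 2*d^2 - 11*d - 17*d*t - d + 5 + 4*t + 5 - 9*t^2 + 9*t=2*d^2 + d*(-17*t - 12) - 9*t^2 + 13*t + 10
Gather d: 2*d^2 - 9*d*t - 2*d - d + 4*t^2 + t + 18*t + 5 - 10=2*d^2 + d*(-9*t - 3) + 4*t^2 + 19*t - 5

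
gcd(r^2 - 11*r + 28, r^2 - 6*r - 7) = r - 7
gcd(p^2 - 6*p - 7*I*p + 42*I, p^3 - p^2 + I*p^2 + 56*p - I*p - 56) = p - 7*I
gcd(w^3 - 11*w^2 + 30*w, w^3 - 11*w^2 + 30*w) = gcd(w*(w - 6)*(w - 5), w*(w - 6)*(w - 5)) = w^3 - 11*w^2 + 30*w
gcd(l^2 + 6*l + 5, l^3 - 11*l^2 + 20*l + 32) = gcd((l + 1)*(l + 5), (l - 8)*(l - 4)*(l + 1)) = l + 1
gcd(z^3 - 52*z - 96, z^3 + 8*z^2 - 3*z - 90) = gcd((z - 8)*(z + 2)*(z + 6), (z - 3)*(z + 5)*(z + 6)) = z + 6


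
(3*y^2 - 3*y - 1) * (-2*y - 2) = -6*y^3 + 8*y + 2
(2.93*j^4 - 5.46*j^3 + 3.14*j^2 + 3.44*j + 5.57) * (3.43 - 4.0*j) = -11.72*j^5 + 31.8899*j^4 - 31.2878*j^3 - 2.9898*j^2 - 10.4808*j + 19.1051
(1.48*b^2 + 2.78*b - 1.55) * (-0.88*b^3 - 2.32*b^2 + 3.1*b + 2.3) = -1.3024*b^5 - 5.88*b^4 - 0.497599999999999*b^3 + 15.618*b^2 + 1.589*b - 3.565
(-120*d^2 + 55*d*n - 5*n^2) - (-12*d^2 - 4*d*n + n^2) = -108*d^2 + 59*d*n - 6*n^2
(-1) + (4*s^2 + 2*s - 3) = 4*s^2 + 2*s - 4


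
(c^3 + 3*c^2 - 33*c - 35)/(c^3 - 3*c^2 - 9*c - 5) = (c + 7)/(c + 1)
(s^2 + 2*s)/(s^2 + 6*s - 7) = s*(s + 2)/(s^2 + 6*s - 7)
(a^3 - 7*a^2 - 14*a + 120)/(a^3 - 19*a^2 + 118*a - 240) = (a + 4)/(a - 8)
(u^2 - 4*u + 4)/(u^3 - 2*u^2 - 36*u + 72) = (u - 2)/(u^2 - 36)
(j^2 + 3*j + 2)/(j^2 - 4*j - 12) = (j + 1)/(j - 6)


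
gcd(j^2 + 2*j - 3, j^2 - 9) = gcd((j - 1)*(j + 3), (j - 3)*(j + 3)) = j + 3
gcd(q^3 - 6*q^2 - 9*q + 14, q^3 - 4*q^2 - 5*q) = 1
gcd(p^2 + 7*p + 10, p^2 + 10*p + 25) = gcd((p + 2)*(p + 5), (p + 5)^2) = p + 5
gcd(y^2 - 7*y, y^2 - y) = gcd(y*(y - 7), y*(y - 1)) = y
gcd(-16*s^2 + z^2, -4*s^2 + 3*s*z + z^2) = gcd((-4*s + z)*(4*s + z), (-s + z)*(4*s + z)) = 4*s + z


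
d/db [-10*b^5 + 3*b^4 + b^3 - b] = -50*b^4 + 12*b^3 + 3*b^2 - 1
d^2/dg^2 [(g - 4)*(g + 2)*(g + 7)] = 6*g + 10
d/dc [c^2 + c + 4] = 2*c + 1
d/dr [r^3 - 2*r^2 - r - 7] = 3*r^2 - 4*r - 1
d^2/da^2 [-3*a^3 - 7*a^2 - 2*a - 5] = -18*a - 14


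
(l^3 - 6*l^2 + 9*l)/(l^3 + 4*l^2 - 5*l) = (l^2 - 6*l + 9)/(l^2 + 4*l - 5)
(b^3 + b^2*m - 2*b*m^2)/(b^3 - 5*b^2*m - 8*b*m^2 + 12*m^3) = b/(b - 6*m)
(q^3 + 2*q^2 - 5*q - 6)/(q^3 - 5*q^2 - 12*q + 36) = (q + 1)/(q - 6)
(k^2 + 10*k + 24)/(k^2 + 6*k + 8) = (k + 6)/(k + 2)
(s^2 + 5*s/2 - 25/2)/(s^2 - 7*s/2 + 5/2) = (s + 5)/(s - 1)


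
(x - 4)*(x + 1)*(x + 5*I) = x^3 - 3*x^2 + 5*I*x^2 - 4*x - 15*I*x - 20*I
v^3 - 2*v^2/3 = v^2*(v - 2/3)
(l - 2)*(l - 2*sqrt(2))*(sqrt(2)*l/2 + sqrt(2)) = sqrt(2)*l^3/2 - 2*l^2 - 2*sqrt(2)*l + 8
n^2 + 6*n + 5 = (n + 1)*(n + 5)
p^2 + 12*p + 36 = (p + 6)^2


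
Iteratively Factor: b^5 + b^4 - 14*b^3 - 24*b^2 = (b - 4)*(b^4 + 5*b^3 + 6*b^2) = (b - 4)*(b + 3)*(b^3 + 2*b^2) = b*(b - 4)*(b + 3)*(b^2 + 2*b) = b*(b - 4)*(b + 2)*(b + 3)*(b)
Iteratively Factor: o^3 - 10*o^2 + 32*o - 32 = (o - 4)*(o^2 - 6*o + 8) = (o - 4)^2*(o - 2)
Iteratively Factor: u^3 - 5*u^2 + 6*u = (u)*(u^2 - 5*u + 6) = u*(u - 3)*(u - 2)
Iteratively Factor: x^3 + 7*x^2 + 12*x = (x)*(x^2 + 7*x + 12) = x*(x + 3)*(x + 4)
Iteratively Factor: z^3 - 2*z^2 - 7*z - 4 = (z + 1)*(z^2 - 3*z - 4) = (z - 4)*(z + 1)*(z + 1)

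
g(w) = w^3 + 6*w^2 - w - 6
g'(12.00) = 575.00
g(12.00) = 2574.00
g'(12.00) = 575.00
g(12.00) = 2574.00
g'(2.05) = 36.21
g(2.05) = 25.78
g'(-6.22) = 40.43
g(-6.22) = -8.29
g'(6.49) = 203.24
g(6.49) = 513.59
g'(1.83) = 31.01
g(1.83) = 18.39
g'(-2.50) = -12.25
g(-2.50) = 18.38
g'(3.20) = 68.12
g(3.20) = 85.01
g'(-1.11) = -10.62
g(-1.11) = 1.13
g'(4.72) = 122.48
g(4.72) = 228.10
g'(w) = 3*w^2 + 12*w - 1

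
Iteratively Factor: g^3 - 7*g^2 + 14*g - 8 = (g - 2)*(g^2 - 5*g + 4) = (g - 2)*(g - 1)*(g - 4)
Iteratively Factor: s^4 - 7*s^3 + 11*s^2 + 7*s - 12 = (s + 1)*(s^3 - 8*s^2 + 19*s - 12) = (s - 3)*(s + 1)*(s^2 - 5*s + 4) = (s - 3)*(s - 1)*(s + 1)*(s - 4)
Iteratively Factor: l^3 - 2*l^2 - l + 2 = (l - 1)*(l^2 - l - 2) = (l - 1)*(l + 1)*(l - 2)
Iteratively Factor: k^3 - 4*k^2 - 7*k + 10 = (k - 1)*(k^2 - 3*k - 10) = (k - 1)*(k + 2)*(k - 5)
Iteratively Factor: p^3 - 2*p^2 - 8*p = (p - 4)*(p^2 + 2*p) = p*(p - 4)*(p + 2)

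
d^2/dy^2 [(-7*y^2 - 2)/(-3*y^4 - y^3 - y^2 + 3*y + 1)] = 2*(189*y^8 + 63*y^7 + 166*y^6 + 468*y^5 + 381*y^4 + 50*y^3 + 45*y^2 - 12*y + 27)/(27*y^12 + 27*y^11 + 36*y^10 - 62*y^9 - 69*y^8 - 78*y^7 + 43*y^6 + 66*y^5 + 51*y^4 - 6*y^3 - 24*y^2 - 9*y - 1)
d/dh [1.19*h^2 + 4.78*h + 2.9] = 2.38*h + 4.78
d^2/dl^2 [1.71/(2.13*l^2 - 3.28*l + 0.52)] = (-15.516198*l^2 + 23.893488*l + 1.71*(4.26*l - 3.28)*(8.52*l - 6.56) - 3.787992)/(2.13*l^2 - 3.28*l + 0.52)^3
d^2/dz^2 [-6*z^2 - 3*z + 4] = -12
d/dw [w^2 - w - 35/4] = 2*w - 1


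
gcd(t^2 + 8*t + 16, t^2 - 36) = 1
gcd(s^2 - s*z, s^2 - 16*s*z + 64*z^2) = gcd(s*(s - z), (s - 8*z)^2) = 1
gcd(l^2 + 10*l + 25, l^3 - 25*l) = l + 5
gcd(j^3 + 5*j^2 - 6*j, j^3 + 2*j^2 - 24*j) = j^2 + 6*j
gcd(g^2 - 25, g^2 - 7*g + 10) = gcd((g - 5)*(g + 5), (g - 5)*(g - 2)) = g - 5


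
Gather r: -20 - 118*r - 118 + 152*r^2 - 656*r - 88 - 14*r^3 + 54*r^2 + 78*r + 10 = -14*r^3 + 206*r^2 - 696*r - 216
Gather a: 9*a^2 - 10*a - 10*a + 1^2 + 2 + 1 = 9*a^2 - 20*a + 4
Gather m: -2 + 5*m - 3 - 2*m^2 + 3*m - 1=-2*m^2 + 8*m - 6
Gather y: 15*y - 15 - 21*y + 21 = 6 - 6*y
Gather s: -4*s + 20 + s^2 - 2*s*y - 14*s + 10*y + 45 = s^2 + s*(-2*y - 18) + 10*y + 65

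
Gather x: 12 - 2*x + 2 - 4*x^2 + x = -4*x^2 - x + 14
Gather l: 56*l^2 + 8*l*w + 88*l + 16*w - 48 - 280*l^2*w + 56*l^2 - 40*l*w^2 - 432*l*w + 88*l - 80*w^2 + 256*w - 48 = l^2*(112 - 280*w) + l*(-40*w^2 - 424*w + 176) - 80*w^2 + 272*w - 96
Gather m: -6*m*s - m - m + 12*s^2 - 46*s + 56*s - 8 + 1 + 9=m*(-6*s - 2) + 12*s^2 + 10*s + 2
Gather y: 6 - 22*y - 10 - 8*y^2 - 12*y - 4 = -8*y^2 - 34*y - 8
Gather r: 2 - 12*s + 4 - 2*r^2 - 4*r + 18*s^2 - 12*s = -2*r^2 - 4*r + 18*s^2 - 24*s + 6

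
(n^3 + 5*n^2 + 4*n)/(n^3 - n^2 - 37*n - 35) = n*(n + 4)/(n^2 - 2*n - 35)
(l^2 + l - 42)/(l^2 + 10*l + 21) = (l - 6)/(l + 3)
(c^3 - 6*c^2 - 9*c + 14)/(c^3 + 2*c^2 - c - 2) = (c - 7)/(c + 1)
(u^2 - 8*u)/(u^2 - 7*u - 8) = u/(u + 1)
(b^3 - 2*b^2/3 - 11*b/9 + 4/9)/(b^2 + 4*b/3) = (9*b^3 - 6*b^2 - 11*b + 4)/(3*b*(3*b + 4))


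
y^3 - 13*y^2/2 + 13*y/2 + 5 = (y - 5)*(y - 2)*(y + 1/2)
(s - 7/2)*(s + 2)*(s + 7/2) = s^3 + 2*s^2 - 49*s/4 - 49/2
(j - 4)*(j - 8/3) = j^2 - 20*j/3 + 32/3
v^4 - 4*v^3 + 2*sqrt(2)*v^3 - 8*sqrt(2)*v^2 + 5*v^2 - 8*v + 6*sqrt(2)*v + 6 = (v - 3)*(v - 1)*(v + sqrt(2))^2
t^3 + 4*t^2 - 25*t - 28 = (t - 4)*(t + 1)*(t + 7)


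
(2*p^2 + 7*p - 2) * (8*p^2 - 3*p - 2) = 16*p^4 + 50*p^3 - 41*p^2 - 8*p + 4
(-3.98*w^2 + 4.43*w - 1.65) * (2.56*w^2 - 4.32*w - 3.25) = -10.1888*w^4 + 28.5344*w^3 - 10.4266*w^2 - 7.2695*w + 5.3625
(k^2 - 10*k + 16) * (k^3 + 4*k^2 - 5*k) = k^5 - 6*k^4 - 29*k^3 + 114*k^2 - 80*k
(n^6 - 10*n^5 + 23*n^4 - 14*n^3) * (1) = n^6 - 10*n^5 + 23*n^4 - 14*n^3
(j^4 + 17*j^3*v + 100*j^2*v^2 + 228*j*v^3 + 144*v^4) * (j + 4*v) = j^5 + 21*j^4*v + 168*j^3*v^2 + 628*j^2*v^3 + 1056*j*v^4 + 576*v^5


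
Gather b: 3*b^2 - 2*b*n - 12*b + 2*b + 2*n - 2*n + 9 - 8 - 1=3*b^2 + b*(-2*n - 10)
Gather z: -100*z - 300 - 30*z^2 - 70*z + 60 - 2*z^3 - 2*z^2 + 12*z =-2*z^3 - 32*z^2 - 158*z - 240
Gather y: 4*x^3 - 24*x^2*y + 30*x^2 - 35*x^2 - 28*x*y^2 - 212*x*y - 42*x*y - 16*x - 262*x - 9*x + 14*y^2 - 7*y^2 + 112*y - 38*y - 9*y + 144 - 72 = 4*x^3 - 5*x^2 - 287*x + y^2*(7 - 28*x) + y*(-24*x^2 - 254*x + 65) + 72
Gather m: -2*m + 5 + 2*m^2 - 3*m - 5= 2*m^2 - 5*m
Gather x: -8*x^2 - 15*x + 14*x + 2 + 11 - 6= -8*x^2 - x + 7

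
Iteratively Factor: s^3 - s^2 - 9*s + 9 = (s - 3)*(s^2 + 2*s - 3) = (s - 3)*(s - 1)*(s + 3)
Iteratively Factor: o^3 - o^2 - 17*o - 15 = (o - 5)*(o^2 + 4*o + 3) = (o - 5)*(o + 1)*(o + 3)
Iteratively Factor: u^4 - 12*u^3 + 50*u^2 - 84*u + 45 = (u - 5)*(u^3 - 7*u^2 + 15*u - 9) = (u - 5)*(u - 3)*(u^2 - 4*u + 3) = (u - 5)*(u - 3)^2*(u - 1)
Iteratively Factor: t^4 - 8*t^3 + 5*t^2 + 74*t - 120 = (t - 2)*(t^3 - 6*t^2 - 7*t + 60) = (t - 5)*(t - 2)*(t^2 - t - 12) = (t - 5)*(t - 2)*(t + 3)*(t - 4)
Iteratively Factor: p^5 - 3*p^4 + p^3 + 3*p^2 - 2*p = (p + 1)*(p^4 - 4*p^3 + 5*p^2 - 2*p) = (p - 1)*(p + 1)*(p^3 - 3*p^2 + 2*p) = (p - 2)*(p - 1)*(p + 1)*(p^2 - p) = p*(p - 2)*(p - 1)*(p + 1)*(p - 1)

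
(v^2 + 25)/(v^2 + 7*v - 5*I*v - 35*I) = (v + 5*I)/(v + 7)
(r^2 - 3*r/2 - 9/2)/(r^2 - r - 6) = (r + 3/2)/(r + 2)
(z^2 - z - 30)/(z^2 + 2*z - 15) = (z - 6)/(z - 3)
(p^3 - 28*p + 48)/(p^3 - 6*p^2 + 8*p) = (p + 6)/p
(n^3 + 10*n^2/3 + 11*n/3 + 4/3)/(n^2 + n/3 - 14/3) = (3*n^3 + 10*n^2 + 11*n + 4)/(3*n^2 + n - 14)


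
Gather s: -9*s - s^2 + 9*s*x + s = -s^2 + s*(9*x - 8)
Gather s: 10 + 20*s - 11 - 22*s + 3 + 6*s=4*s + 2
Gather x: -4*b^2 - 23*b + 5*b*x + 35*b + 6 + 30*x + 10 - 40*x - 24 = -4*b^2 + 12*b + x*(5*b - 10) - 8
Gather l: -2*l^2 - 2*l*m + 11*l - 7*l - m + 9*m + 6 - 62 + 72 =-2*l^2 + l*(4 - 2*m) + 8*m + 16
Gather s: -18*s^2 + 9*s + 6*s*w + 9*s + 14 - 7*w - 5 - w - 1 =-18*s^2 + s*(6*w + 18) - 8*w + 8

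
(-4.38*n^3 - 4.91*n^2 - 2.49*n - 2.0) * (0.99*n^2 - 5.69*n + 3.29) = -4.3362*n^5 + 20.0613*n^4 + 11.0626*n^3 - 3.9658*n^2 + 3.1879*n - 6.58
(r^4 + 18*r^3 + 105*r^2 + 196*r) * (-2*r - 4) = -2*r^5 - 40*r^4 - 282*r^3 - 812*r^2 - 784*r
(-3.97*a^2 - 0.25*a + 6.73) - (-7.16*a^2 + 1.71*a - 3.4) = 3.19*a^2 - 1.96*a + 10.13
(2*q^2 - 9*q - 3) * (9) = 18*q^2 - 81*q - 27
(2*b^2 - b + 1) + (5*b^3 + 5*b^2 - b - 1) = 5*b^3 + 7*b^2 - 2*b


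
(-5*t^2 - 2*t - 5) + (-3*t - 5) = -5*t^2 - 5*t - 10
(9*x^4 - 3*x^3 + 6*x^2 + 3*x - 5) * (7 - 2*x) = -18*x^5 + 69*x^4 - 33*x^3 + 36*x^2 + 31*x - 35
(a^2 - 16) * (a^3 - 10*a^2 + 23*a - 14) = a^5 - 10*a^4 + 7*a^3 + 146*a^2 - 368*a + 224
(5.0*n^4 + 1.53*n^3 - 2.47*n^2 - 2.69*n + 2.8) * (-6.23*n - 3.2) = -31.15*n^5 - 25.5319*n^4 + 10.4921*n^3 + 24.6627*n^2 - 8.836*n - 8.96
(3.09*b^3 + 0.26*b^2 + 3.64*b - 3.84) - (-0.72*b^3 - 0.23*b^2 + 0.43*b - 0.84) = 3.81*b^3 + 0.49*b^2 + 3.21*b - 3.0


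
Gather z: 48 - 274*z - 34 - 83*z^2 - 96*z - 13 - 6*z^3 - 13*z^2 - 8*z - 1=-6*z^3 - 96*z^2 - 378*z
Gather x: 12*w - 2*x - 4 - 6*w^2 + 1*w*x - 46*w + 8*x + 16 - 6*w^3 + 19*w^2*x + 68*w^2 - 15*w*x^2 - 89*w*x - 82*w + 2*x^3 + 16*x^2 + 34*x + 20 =-6*w^3 + 62*w^2 - 116*w + 2*x^3 + x^2*(16 - 15*w) + x*(19*w^2 - 88*w + 40) + 32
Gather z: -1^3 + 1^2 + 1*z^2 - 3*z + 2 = z^2 - 3*z + 2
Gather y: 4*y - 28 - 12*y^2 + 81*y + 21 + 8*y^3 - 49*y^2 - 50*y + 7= 8*y^3 - 61*y^2 + 35*y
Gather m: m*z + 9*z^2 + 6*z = m*z + 9*z^2 + 6*z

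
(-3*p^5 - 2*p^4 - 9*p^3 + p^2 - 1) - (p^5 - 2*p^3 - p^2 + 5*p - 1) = -4*p^5 - 2*p^4 - 7*p^3 + 2*p^2 - 5*p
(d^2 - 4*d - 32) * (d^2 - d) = d^4 - 5*d^3 - 28*d^2 + 32*d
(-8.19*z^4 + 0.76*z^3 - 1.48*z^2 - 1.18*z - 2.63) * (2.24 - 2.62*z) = 21.4578*z^5 - 20.3368*z^4 + 5.58*z^3 - 0.2236*z^2 + 4.2474*z - 5.8912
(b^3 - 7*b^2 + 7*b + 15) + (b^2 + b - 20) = b^3 - 6*b^2 + 8*b - 5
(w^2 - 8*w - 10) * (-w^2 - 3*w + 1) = -w^4 + 5*w^3 + 35*w^2 + 22*w - 10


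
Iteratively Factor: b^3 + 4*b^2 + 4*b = (b)*(b^2 + 4*b + 4) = b*(b + 2)*(b + 2)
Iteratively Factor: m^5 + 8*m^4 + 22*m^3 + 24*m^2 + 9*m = (m + 3)*(m^4 + 5*m^3 + 7*m^2 + 3*m) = m*(m + 3)*(m^3 + 5*m^2 + 7*m + 3) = m*(m + 3)^2*(m^2 + 2*m + 1) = m*(m + 1)*(m + 3)^2*(m + 1)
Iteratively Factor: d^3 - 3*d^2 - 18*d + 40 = (d - 2)*(d^2 - d - 20) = (d - 2)*(d + 4)*(d - 5)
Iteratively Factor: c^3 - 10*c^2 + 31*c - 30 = (c - 2)*(c^2 - 8*c + 15) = (c - 3)*(c - 2)*(c - 5)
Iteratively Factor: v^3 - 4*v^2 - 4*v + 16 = (v + 2)*(v^2 - 6*v + 8) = (v - 4)*(v + 2)*(v - 2)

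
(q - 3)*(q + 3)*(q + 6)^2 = q^4 + 12*q^3 + 27*q^2 - 108*q - 324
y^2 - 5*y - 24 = (y - 8)*(y + 3)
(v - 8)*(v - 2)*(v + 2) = v^3 - 8*v^2 - 4*v + 32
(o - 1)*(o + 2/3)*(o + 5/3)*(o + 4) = o^4 + 16*o^3/3 + 37*o^2/9 - 6*o - 40/9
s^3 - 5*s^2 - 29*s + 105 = (s - 7)*(s - 3)*(s + 5)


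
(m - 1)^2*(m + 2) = m^3 - 3*m + 2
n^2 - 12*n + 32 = (n - 8)*(n - 4)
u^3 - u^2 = u^2*(u - 1)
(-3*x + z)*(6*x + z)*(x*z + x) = -18*x^3*z - 18*x^3 + 3*x^2*z^2 + 3*x^2*z + x*z^3 + x*z^2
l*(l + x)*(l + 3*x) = l^3 + 4*l^2*x + 3*l*x^2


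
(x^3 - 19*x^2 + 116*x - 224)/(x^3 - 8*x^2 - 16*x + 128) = (x - 7)/(x + 4)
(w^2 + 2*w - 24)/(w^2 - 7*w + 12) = (w + 6)/(w - 3)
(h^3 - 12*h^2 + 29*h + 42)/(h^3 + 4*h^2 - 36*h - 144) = (h^2 - 6*h - 7)/(h^2 + 10*h + 24)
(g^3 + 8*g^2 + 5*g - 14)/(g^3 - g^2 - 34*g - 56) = (g^2 + 6*g - 7)/(g^2 - 3*g - 28)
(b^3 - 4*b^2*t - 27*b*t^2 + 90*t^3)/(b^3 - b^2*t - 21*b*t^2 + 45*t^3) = (-b + 6*t)/(-b + 3*t)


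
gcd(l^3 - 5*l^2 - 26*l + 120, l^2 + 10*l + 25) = l + 5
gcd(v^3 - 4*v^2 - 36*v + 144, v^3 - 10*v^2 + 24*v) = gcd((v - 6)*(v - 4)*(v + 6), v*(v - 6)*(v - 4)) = v^2 - 10*v + 24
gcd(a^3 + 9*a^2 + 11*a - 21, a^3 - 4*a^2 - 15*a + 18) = a^2 + 2*a - 3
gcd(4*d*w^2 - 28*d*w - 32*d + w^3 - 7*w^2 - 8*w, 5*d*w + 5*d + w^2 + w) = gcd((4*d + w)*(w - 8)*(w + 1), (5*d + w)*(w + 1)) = w + 1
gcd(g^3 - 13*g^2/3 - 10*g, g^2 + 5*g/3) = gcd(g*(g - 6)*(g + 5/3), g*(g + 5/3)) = g^2 + 5*g/3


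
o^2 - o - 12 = (o - 4)*(o + 3)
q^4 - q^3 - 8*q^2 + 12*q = q*(q - 2)^2*(q + 3)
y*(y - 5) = y^2 - 5*y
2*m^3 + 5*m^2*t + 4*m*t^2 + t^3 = (m + t)^2*(2*m + t)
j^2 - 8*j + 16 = (j - 4)^2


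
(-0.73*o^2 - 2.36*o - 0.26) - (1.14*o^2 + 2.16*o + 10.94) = -1.87*o^2 - 4.52*o - 11.2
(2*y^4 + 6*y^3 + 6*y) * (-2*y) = -4*y^5 - 12*y^4 - 12*y^2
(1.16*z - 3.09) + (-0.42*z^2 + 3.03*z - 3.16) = -0.42*z^2 + 4.19*z - 6.25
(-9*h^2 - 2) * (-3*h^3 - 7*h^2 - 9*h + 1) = 27*h^5 + 63*h^4 + 87*h^3 + 5*h^2 + 18*h - 2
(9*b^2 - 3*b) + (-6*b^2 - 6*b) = 3*b^2 - 9*b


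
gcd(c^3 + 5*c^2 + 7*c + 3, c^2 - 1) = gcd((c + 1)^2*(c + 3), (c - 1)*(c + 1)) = c + 1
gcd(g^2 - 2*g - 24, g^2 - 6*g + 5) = 1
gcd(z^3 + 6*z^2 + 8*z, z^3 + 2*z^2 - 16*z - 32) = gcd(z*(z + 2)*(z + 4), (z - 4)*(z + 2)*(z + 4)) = z^2 + 6*z + 8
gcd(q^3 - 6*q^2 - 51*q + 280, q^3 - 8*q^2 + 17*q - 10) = q - 5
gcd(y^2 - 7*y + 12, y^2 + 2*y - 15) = y - 3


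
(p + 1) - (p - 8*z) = 8*z + 1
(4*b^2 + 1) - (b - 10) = 4*b^2 - b + 11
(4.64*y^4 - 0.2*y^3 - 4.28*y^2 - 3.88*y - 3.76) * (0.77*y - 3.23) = 3.5728*y^5 - 15.1412*y^4 - 2.6496*y^3 + 10.8368*y^2 + 9.6372*y + 12.1448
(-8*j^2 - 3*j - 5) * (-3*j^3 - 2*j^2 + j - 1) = 24*j^5 + 25*j^4 + 13*j^3 + 15*j^2 - 2*j + 5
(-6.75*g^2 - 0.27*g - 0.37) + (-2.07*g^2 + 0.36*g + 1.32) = -8.82*g^2 + 0.09*g + 0.95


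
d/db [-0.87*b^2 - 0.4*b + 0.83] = -1.74*b - 0.4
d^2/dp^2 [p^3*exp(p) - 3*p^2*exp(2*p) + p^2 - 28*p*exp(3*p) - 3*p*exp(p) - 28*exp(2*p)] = p^3*exp(p) - 12*p^2*exp(2*p) + 6*p^2*exp(p) - 252*p*exp(3*p) - 24*p*exp(2*p) + 3*p*exp(p) - 168*exp(3*p) - 118*exp(2*p) - 6*exp(p) + 2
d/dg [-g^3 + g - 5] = 1 - 3*g^2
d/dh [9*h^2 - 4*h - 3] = 18*h - 4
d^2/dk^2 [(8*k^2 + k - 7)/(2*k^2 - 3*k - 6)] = 2*(52*k^3 + 204*k^2 + 162*k + 123)/(8*k^6 - 36*k^5 - 18*k^4 + 189*k^3 + 54*k^2 - 324*k - 216)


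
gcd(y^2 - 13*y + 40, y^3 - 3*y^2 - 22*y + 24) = 1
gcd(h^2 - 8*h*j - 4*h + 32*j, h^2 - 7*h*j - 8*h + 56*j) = 1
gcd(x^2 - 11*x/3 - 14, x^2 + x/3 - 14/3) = x + 7/3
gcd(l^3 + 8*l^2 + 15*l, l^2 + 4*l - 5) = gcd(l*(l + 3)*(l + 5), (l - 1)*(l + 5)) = l + 5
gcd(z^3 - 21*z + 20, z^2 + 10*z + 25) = z + 5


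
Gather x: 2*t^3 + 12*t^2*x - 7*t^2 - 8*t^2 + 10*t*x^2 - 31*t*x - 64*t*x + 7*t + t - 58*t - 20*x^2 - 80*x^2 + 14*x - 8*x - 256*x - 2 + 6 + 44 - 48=2*t^3 - 15*t^2 - 50*t + x^2*(10*t - 100) + x*(12*t^2 - 95*t - 250)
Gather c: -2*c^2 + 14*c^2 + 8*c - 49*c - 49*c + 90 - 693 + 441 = 12*c^2 - 90*c - 162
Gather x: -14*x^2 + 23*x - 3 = -14*x^2 + 23*x - 3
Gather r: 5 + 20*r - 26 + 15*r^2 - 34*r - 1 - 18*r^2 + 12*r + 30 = -3*r^2 - 2*r + 8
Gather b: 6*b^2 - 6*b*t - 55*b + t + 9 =6*b^2 + b*(-6*t - 55) + t + 9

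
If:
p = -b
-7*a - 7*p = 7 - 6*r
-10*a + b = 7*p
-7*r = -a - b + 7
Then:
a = 364/103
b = 455/103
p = -455/103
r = 14/103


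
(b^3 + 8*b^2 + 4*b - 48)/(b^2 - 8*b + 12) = (b^2 + 10*b + 24)/(b - 6)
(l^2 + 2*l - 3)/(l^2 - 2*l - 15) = (l - 1)/(l - 5)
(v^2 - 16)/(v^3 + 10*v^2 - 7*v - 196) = (v + 4)/(v^2 + 14*v + 49)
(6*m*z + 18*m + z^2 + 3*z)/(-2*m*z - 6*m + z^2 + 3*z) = (6*m + z)/(-2*m + z)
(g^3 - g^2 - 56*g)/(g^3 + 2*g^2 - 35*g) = (g - 8)/(g - 5)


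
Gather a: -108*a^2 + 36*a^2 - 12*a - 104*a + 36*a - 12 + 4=-72*a^2 - 80*a - 8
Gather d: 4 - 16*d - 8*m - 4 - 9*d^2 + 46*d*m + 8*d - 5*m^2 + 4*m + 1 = -9*d^2 + d*(46*m - 8) - 5*m^2 - 4*m + 1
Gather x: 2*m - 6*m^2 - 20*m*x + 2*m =-6*m^2 - 20*m*x + 4*m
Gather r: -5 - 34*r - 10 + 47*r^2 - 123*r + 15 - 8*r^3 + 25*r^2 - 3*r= -8*r^3 + 72*r^2 - 160*r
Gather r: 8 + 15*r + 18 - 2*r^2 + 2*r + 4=-2*r^2 + 17*r + 30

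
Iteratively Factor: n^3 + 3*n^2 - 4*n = (n)*(n^2 + 3*n - 4) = n*(n + 4)*(n - 1)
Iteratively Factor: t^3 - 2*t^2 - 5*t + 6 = (t - 1)*(t^2 - t - 6) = (t - 3)*(t - 1)*(t + 2)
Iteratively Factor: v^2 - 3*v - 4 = (v + 1)*(v - 4)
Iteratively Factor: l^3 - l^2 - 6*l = (l - 3)*(l^2 + 2*l) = (l - 3)*(l + 2)*(l)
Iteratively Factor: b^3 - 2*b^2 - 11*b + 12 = (b - 4)*(b^2 + 2*b - 3) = (b - 4)*(b - 1)*(b + 3)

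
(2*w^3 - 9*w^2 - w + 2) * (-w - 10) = -2*w^4 - 11*w^3 + 91*w^2 + 8*w - 20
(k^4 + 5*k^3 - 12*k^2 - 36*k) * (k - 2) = k^5 + 3*k^4 - 22*k^3 - 12*k^2 + 72*k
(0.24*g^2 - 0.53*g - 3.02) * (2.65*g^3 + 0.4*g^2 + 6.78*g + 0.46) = 0.636*g^5 - 1.3085*g^4 - 6.5878*g^3 - 4.691*g^2 - 20.7194*g - 1.3892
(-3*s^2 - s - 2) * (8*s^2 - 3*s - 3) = -24*s^4 + s^3 - 4*s^2 + 9*s + 6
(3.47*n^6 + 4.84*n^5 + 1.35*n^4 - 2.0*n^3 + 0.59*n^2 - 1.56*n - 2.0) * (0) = 0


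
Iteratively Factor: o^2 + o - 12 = (o + 4)*(o - 3)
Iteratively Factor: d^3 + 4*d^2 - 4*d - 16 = (d + 4)*(d^2 - 4) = (d - 2)*(d + 4)*(d + 2)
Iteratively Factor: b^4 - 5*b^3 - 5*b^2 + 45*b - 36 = (b - 1)*(b^3 - 4*b^2 - 9*b + 36) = (b - 3)*(b - 1)*(b^2 - b - 12) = (b - 3)*(b - 1)*(b + 3)*(b - 4)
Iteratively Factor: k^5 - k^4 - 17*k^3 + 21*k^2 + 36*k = (k)*(k^4 - k^3 - 17*k^2 + 21*k + 36) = k*(k + 1)*(k^3 - 2*k^2 - 15*k + 36) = k*(k + 1)*(k + 4)*(k^2 - 6*k + 9) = k*(k - 3)*(k + 1)*(k + 4)*(k - 3)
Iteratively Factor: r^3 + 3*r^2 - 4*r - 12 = (r + 2)*(r^2 + r - 6) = (r - 2)*(r + 2)*(r + 3)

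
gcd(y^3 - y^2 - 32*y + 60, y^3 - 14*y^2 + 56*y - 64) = y - 2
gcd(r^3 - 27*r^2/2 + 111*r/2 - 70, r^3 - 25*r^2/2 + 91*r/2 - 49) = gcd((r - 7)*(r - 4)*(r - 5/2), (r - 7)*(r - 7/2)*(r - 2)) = r - 7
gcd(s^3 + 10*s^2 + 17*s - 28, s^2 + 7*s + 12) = s + 4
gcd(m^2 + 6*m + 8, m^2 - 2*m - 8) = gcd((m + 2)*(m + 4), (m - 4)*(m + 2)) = m + 2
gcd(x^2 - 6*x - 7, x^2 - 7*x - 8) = x + 1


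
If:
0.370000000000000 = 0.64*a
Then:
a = 0.58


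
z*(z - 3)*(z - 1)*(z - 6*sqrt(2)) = z^4 - 6*sqrt(2)*z^3 - 4*z^3 + 3*z^2 + 24*sqrt(2)*z^2 - 18*sqrt(2)*z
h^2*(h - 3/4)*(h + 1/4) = h^4 - h^3/2 - 3*h^2/16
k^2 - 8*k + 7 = (k - 7)*(k - 1)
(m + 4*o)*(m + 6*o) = m^2 + 10*m*o + 24*o^2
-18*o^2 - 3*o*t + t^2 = (-6*o + t)*(3*o + t)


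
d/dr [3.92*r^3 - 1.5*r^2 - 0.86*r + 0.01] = 11.76*r^2 - 3.0*r - 0.86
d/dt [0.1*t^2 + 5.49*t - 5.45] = 0.2*t + 5.49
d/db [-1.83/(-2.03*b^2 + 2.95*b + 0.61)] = (5.3985 - 7.4298*b)/(-2.03*b^2 + 2.95*b + 0.61)^2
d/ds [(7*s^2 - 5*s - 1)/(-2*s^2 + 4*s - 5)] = (18*s^2 - 74*s + 29)/(4*s^4 - 16*s^3 + 36*s^2 - 40*s + 25)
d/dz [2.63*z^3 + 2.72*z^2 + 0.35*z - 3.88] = 7.89*z^2 + 5.44*z + 0.35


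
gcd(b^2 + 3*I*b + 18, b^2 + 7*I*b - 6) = b + 6*I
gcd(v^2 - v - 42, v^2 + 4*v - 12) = v + 6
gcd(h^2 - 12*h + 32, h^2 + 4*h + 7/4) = 1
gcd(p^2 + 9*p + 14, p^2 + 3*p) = 1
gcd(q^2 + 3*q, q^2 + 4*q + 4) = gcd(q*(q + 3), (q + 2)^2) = 1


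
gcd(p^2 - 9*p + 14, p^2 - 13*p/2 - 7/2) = p - 7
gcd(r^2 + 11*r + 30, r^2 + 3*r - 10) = r + 5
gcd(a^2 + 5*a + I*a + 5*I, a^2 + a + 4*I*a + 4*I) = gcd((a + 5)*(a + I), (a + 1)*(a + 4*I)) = 1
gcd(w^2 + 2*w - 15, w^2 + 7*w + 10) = w + 5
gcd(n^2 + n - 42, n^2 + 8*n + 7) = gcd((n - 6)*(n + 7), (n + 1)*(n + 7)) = n + 7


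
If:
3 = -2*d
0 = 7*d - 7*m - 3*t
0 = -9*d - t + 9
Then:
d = -3/2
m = -78/7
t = 45/2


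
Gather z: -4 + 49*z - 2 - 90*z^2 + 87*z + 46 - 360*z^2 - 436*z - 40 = -450*z^2 - 300*z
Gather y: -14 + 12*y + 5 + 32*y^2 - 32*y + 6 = 32*y^2 - 20*y - 3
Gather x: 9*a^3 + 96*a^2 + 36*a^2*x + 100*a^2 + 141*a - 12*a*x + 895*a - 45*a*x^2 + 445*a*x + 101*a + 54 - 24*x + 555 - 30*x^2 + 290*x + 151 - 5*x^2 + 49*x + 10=9*a^3 + 196*a^2 + 1137*a + x^2*(-45*a - 35) + x*(36*a^2 + 433*a + 315) + 770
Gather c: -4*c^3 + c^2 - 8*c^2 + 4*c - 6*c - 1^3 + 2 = -4*c^3 - 7*c^2 - 2*c + 1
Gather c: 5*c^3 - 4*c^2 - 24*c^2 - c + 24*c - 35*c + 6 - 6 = 5*c^3 - 28*c^2 - 12*c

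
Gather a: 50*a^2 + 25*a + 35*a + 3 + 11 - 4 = 50*a^2 + 60*a + 10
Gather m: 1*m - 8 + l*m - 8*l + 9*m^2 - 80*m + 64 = -8*l + 9*m^2 + m*(l - 79) + 56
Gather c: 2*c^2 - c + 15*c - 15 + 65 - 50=2*c^2 + 14*c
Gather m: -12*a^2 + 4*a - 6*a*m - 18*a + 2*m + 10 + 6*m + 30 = -12*a^2 - 14*a + m*(8 - 6*a) + 40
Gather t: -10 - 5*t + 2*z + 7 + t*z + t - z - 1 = t*(z - 4) + z - 4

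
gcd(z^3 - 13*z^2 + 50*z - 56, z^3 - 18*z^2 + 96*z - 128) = z - 2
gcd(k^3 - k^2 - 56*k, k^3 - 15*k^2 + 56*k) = k^2 - 8*k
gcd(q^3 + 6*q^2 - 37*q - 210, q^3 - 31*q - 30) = q^2 - q - 30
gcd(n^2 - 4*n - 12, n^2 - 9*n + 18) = n - 6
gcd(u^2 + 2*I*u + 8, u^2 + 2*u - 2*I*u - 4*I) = u - 2*I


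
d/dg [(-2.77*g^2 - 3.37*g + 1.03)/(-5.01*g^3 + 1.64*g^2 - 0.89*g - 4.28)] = (-13.8777*g^4 - 33.7674*g^3 + 23.473*g^2 + 20.3328*g + 15.3403)/(25.1001*g^6 - 16.4328*g^5 + 11.6074*g^4 + 39.9664*g^3 - 13.2463*g^2 + 7.6184*g + 18.3184)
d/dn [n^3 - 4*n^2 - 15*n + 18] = 3*n^2 - 8*n - 15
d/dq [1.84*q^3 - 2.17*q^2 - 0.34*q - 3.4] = 5.52*q^2 - 4.34*q - 0.34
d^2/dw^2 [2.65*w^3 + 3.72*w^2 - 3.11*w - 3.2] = 15.9*w + 7.44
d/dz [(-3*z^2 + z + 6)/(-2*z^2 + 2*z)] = (-z^2 + 6*z - 3)/(z^2*(z^2 - 2*z + 1))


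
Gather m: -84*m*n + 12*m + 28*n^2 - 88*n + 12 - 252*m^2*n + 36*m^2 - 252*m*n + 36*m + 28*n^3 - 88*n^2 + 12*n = m^2*(36 - 252*n) + m*(48 - 336*n) + 28*n^3 - 60*n^2 - 76*n + 12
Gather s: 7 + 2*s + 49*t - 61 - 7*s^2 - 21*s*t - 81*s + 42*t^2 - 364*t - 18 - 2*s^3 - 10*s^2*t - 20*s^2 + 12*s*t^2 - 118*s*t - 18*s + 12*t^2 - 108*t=-2*s^3 + s^2*(-10*t - 27) + s*(12*t^2 - 139*t - 97) + 54*t^2 - 423*t - 72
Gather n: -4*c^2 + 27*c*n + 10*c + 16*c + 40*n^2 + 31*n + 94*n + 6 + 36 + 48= -4*c^2 + 26*c + 40*n^2 + n*(27*c + 125) + 90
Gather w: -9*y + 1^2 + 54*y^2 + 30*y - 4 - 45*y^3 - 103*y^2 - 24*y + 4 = -45*y^3 - 49*y^2 - 3*y + 1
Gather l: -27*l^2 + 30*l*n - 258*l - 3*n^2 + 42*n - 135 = -27*l^2 + l*(30*n - 258) - 3*n^2 + 42*n - 135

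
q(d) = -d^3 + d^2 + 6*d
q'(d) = -3*d^2 + 2*d + 6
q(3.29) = -5.05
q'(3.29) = -19.89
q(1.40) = 7.62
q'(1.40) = 2.92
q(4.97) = -68.24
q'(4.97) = -58.16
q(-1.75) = -2.08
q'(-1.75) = -6.69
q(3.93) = -21.67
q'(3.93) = -32.47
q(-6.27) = 248.18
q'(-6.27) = -124.48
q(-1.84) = -1.42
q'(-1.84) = -7.84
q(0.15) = 0.92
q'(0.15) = 6.23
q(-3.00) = 18.00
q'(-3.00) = -27.00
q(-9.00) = 756.00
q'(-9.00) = -255.00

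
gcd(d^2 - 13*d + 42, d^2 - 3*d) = 1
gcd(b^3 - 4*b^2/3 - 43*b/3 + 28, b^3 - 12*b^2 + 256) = b + 4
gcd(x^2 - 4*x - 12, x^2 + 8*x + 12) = x + 2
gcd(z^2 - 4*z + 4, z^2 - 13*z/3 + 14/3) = z - 2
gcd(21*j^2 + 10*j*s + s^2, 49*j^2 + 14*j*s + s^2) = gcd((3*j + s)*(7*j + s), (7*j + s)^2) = 7*j + s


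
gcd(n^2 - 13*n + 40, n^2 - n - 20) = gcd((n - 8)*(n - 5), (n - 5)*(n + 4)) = n - 5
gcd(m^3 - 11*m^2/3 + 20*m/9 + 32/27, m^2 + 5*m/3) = 1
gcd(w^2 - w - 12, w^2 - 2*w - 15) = w + 3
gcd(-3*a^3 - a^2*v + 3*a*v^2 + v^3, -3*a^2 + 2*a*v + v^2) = -3*a^2 + 2*a*v + v^2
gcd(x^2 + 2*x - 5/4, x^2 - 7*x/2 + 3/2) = x - 1/2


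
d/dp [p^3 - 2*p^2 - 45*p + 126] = 3*p^2 - 4*p - 45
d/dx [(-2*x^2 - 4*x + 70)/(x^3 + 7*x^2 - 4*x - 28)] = 2*(x^2 - 10*x + 4)/(x^4 - 8*x^2 + 16)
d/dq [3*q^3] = 9*q^2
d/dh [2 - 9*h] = -9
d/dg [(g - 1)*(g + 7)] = 2*g + 6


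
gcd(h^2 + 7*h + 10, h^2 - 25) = h + 5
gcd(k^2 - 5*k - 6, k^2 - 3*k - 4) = k + 1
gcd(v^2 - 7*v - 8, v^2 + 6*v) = 1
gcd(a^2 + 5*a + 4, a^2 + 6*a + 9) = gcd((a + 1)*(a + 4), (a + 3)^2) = 1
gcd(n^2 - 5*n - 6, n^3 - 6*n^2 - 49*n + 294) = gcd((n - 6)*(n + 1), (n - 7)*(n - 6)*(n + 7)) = n - 6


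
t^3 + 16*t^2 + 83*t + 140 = (t + 4)*(t + 5)*(t + 7)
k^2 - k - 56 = (k - 8)*(k + 7)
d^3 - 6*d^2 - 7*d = d*(d - 7)*(d + 1)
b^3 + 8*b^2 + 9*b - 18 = (b - 1)*(b + 3)*(b + 6)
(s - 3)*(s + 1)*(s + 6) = s^3 + 4*s^2 - 15*s - 18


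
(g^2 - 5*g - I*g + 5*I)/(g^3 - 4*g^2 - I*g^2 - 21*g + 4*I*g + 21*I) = (g - 5)/(g^2 - 4*g - 21)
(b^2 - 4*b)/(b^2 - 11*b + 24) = b*(b - 4)/(b^2 - 11*b + 24)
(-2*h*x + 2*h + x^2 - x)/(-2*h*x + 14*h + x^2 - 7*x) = (x - 1)/(x - 7)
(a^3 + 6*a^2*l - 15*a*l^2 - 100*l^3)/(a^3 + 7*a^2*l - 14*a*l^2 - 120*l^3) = (a + 5*l)/(a + 6*l)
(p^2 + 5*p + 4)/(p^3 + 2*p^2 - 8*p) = (p + 1)/(p*(p - 2))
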